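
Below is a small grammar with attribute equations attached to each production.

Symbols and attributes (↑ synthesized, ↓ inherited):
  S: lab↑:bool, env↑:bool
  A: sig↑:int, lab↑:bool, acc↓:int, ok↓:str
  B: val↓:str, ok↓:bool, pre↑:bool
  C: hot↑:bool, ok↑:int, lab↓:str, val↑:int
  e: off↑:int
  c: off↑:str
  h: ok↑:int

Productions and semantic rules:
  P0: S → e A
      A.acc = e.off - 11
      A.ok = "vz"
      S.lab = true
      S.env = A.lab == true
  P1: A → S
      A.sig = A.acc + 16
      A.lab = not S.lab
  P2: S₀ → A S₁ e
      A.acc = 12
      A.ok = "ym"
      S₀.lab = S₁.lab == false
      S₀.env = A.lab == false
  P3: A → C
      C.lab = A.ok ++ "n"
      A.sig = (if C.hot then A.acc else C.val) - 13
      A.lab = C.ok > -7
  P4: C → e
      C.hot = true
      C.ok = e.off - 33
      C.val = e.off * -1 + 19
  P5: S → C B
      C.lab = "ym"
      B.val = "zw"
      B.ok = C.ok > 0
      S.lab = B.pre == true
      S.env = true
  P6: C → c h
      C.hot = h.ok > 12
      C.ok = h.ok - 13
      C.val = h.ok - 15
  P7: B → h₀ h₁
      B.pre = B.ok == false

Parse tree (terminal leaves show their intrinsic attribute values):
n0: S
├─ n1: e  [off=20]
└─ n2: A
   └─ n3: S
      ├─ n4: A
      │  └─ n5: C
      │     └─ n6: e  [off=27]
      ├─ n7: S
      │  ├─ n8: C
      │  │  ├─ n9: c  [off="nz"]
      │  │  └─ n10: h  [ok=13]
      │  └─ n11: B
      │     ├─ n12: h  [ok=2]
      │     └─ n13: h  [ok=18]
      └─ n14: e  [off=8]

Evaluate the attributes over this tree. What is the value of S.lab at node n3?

1. n1.off = 20  [terminal]
2. n2.acc = 9  [e.off - 11]
3. n2.ok = "vz"  ["vz"]
4. n4.acc = 12  [12]
5. n4.ok = "ym"  ["ym"]
6. n5.lab = "ymn"  [A.ok ++ "n"]
7. n6.off = 27  [terminal]
8. n5.hot = true  [true]
9. n5.ok = -6  [e.off - 33]
10. n5.val = -8  [e.off * -1 + 19]
11. n4.sig = -1  [(if C.hot then A.acc else C.val) - 13]
12. n4.lab = true  [C.ok > -7]
13. n8.lab = "ym"  ["ym"]
14. n9.off = "nz"  [terminal]
15. n10.ok = 13  [terminal]
16. n8.hot = true  [h.ok > 12]
17. n8.ok = 0  [h.ok - 13]
18. n8.val = -2  [h.ok - 15]
19. n11.val = "zw"  ["zw"]
20. n11.ok = false  [C.ok > 0]
21. n12.ok = 2  [terminal]
22. n13.ok = 18  [terminal]
23. n11.pre = true  [B.ok == false]
24. n7.lab = true  [B.pre == true]
25. n7.env = true  [true]
26. n14.off = 8  [terminal]
27. n3.lab = false  [S₁.lab == false]
28. n3.env = false  [A.lab == false]
29. n2.sig = 25  [A.acc + 16]
30. n2.lab = true  [not S.lab]
31. n0.lab = true  [true]
32. n0.env = true  [A.lab == true]

false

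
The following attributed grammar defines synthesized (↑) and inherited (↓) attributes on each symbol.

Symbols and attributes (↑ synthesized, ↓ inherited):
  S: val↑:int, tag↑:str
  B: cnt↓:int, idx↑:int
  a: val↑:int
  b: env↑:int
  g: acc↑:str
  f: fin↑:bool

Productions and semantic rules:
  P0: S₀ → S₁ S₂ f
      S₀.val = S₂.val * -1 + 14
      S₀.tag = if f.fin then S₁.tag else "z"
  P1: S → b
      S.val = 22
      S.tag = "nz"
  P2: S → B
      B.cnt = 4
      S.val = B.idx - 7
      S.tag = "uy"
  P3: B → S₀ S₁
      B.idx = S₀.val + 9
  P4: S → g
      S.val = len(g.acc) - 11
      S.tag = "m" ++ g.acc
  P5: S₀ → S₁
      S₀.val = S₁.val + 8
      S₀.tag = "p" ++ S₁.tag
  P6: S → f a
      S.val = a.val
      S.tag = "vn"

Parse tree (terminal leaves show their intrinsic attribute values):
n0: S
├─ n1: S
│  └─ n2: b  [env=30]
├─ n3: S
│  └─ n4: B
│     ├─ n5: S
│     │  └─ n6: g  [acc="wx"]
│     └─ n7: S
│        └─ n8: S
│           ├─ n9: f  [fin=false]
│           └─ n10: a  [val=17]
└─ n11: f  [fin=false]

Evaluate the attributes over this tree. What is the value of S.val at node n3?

1. n2.env = 30  [terminal]
2. n1.val = 22  [22]
3. n1.tag = "nz"  ["nz"]
4. n4.cnt = 4  [4]
5. n6.acc = "wx"  [terminal]
6. n5.val = -9  [len(g.acc) - 11]
7. n5.tag = "mwx"  ["m" ++ g.acc]
8. n9.fin = false  [terminal]
9. n10.val = 17  [terminal]
10. n8.val = 17  [a.val]
11. n8.tag = "vn"  ["vn"]
12. n7.val = 25  [S₁.val + 8]
13. n7.tag = "pvn"  ["p" ++ S₁.tag]
14. n4.idx = 0  [S₀.val + 9]
15. n3.val = -7  [B.idx - 7]
16. n3.tag = "uy"  ["uy"]
17. n11.fin = false  [terminal]
18. n0.val = 21  [S₂.val * -1 + 14]
19. n0.tag = "z"  [if f.fin then S₁.tag else "z"]

-7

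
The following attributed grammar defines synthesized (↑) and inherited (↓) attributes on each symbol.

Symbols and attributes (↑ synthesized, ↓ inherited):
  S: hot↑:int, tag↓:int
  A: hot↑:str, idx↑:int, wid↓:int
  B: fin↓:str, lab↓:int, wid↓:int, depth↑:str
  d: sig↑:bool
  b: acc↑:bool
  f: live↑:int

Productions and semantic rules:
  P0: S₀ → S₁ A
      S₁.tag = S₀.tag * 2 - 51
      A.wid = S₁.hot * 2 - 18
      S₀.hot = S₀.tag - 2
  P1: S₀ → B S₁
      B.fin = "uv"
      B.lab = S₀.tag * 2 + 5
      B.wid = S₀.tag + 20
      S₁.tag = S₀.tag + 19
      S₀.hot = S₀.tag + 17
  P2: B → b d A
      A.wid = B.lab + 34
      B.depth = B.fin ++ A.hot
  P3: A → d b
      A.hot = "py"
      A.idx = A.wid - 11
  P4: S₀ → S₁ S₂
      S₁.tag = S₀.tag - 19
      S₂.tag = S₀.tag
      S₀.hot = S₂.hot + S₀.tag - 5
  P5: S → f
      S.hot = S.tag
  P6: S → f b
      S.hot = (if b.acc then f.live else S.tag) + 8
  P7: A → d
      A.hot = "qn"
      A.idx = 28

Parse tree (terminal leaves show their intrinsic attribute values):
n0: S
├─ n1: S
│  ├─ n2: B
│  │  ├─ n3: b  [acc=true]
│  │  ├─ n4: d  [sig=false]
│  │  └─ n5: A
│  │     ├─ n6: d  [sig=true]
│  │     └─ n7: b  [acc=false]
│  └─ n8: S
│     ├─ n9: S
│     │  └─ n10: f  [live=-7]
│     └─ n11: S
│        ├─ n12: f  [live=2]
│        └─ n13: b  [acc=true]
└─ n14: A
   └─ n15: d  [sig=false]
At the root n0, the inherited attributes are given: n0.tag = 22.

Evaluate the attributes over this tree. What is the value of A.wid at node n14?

1. n0.tag = 22  [given at root]
2. n1.tag = -7  [S₀.tag * 2 - 51]
3. n2.fin = "uv"  ["uv"]
4. n2.lab = -9  [S₀.tag * 2 + 5]
5. n2.wid = 13  [S₀.tag + 20]
6. n3.acc = true  [terminal]
7. n4.sig = false  [terminal]
8. n5.wid = 25  [B.lab + 34]
9. n6.sig = true  [terminal]
10. n7.acc = false  [terminal]
11. n5.hot = "py"  ["py"]
12. n5.idx = 14  [A.wid - 11]
13. n2.depth = "uvpy"  [B.fin ++ A.hot]
14. n8.tag = 12  [S₀.tag + 19]
15. n9.tag = -7  [S₀.tag - 19]
16. n10.live = -7  [terminal]
17. n9.hot = -7  [S.tag]
18. n11.tag = 12  [S₀.tag]
19. n12.live = 2  [terminal]
20. n13.acc = true  [terminal]
21. n11.hot = 10  [(if b.acc then f.live else S.tag) + 8]
22. n8.hot = 17  [S₂.hot + S₀.tag - 5]
23. n1.hot = 10  [S₀.tag + 17]
24. n14.wid = 2  [S₁.hot * 2 - 18]
25. n15.sig = false  [terminal]
26. n14.hot = "qn"  ["qn"]
27. n14.idx = 28  [28]
28. n0.hot = 20  [S₀.tag - 2]

2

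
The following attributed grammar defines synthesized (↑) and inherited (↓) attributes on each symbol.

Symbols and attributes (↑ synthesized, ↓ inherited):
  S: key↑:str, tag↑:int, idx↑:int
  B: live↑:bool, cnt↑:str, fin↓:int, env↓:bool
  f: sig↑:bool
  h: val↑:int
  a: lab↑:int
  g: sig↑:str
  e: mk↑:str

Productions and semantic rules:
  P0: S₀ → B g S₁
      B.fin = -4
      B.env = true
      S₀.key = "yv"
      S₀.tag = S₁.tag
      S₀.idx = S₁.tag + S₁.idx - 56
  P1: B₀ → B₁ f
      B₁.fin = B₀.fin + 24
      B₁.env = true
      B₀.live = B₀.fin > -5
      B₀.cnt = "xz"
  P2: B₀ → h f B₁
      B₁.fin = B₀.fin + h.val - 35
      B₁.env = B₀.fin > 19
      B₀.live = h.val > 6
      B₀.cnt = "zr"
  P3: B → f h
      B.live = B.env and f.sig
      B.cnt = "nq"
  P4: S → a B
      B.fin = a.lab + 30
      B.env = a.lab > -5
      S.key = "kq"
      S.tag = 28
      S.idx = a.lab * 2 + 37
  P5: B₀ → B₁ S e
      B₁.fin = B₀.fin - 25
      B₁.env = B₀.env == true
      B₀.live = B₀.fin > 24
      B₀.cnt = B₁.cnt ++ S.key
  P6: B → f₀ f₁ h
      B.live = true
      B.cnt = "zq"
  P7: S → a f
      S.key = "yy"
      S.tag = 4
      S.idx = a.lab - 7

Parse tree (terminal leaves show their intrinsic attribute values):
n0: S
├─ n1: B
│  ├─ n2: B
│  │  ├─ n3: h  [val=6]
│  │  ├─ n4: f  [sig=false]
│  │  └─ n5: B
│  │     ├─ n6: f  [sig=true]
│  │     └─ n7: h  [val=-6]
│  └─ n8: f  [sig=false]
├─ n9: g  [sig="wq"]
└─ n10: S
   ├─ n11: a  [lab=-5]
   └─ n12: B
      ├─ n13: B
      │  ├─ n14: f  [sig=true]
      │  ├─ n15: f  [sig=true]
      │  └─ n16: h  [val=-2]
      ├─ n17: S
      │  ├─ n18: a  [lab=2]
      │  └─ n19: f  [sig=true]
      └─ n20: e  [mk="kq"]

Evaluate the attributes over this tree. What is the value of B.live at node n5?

true

1. n1.fin = -4  [-4]
2. n1.env = true  [true]
3. n2.fin = 20  [B₀.fin + 24]
4. n2.env = true  [true]
5. n3.val = 6  [terminal]
6. n4.sig = false  [terminal]
7. n5.fin = -9  [B₀.fin + h.val - 35]
8. n5.env = true  [B₀.fin > 19]
9. n6.sig = true  [terminal]
10. n7.val = -6  [terminal]
11. n5.live = true  [B.env and f.sig]
12. n5.cnt = "nq"  ["nq"]
13. n2.live = false  [h.val > 6]
14. n2.cnt = "zr"  ["zr"]
15. n8.sig = false  [terminal]
16. n1.live = true  [B₀.fin > -5]
17. n1.cnt = "xz"  ["xz"]
18. n9.sig = "wq"  [terminal]
19. n11.lab = -5  [terminal]
20. n12.fin = 25  [a.lab + 30]
21. n12.env = false  [a.lab > -5]
22. n13.fin = 0  [B₀.fin - 25]
23. n13.env = false  [B₀.env == true]
24. n14.sig = true  [terminal]
25. n15.sig = true  [terminal]
26. n16.val = -2  [terminal]
27. n13.live = true  [true]
28. n13.cnt = "zq"  ["zq"]
29. n18.lab = 2  [terminal]
30. n19.sig = true  [terminal]
31. n17.key = "yy"  ["yy"]
32. n17.tag = 4  [4]
33. n17.idx = -5  [a.lab - 7]
34. n20.mk = "kq"  [terminal]
35. n12.live = true  [B₀.fin > 24]
36. n12.cnt = "zqyy"  [B₁.cnt ++ S.key]
37. n10.key = "kq"  ["kq"]
38. n10.tag = 28  [28]
39. n10.idx = 27  [a.lab * 2 + 37]
40. n0.key = "yv"  ["yv"]
41. n0.tag = 28  [S₁.tag]
42. n0.idx = -1  [S₁.tag + S₁.idx - 56]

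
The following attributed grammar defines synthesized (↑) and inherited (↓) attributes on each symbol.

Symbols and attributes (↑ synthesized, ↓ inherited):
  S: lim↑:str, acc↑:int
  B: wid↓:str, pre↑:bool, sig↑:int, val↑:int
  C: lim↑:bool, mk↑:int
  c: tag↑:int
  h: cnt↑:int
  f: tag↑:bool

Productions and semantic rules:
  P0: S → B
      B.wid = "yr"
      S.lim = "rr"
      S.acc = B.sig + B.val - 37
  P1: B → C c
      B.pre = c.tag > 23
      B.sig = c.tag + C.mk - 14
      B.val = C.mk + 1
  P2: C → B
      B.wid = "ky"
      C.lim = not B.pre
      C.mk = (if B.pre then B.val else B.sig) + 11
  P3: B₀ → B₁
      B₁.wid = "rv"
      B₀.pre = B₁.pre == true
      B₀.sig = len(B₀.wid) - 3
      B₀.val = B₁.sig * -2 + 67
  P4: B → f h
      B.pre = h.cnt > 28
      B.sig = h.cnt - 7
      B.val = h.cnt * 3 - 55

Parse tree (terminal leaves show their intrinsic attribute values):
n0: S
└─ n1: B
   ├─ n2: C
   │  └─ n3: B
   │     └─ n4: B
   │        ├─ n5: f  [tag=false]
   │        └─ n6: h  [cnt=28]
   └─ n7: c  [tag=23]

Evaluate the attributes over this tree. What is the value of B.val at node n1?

1. n1.wid = "yr"  ["yr"]
2. n3.wid = "ky"  ["ky"]
3. n4.wid = "rv"  ["rv"]
4. n5.tag = false  [terminal]
5. n6.cnt = 28  [terminal]
6. n4.pre = false  [h.cnt > 28]
7. n4.sig = 21  [h.cnt - 7]
8. n4.val = 29  [h.cnt * 3 - 55]
9. n3.pre = false  [B₁.pre == true]
10. n3.sig = -1  [len(B₀.wid) - 3]
11. n3.val = 25  [B₁.sig * -2 + 67]
12. n2.lim = true  [not B.pre]
13. n2.mk = 10  [(if B.pre then B.val else B.sig) + 11]
14. n7.tag = 23  [terminal]
15. n1.pre = false  [c.tag > 23]
16. n1.sig = 19  [c.tag + C.mk - 14]
17. n1.val = 11  [C.mk + 1]
18. n0.lim = "rr"  ["rr"]
19. n0.acc = -7  [B.sig + B.val - 37]

11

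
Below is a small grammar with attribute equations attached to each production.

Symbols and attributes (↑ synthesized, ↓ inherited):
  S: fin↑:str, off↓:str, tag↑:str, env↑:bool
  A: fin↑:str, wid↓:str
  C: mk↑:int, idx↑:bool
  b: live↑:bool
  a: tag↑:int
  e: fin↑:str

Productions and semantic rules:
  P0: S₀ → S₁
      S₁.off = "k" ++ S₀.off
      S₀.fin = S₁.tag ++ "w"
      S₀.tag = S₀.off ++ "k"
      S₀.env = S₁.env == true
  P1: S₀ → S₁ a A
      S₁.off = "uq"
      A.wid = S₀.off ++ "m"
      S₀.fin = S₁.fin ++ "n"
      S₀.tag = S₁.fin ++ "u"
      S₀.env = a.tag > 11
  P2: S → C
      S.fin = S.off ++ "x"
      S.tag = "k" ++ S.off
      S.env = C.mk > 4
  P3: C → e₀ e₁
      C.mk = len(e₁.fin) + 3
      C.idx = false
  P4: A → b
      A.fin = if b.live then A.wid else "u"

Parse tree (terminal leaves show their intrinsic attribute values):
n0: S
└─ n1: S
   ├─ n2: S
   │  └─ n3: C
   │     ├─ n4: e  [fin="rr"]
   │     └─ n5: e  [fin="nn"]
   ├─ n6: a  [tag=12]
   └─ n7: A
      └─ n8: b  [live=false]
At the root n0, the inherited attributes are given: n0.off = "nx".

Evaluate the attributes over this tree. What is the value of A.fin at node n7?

"u"

1. n0.off = "nx"  [given at root]
2. n1.off = "knx"  ["k" ++ S₀.off]
3. n2.off = "uq"  ["uq"]
4. n4.fin = "rr"  [terminal]
5. n5.fin = "nn"  [terminal]
6. n3.mk = 5  [len(e₁.fin) + 3]
7. n3.idx = false  [false]
8. n2.fin = "uqx"  [S.off ++ "x"]
9. n2.tag = "kuq"  ["k" ++ S.off]
10. n2.env = true  [C.mk > 4]
11. n6.tag = 12  [terminal]
12. n7.wid = "knxm"  [S₀.off ++ "m"]
13. n8.live = false  [terminal]
14. n7.fin = "u"  [if b.live then A.wid else "u"]
15. n1.fin = "uqxn"  [S₁.fin ++ "n"]
16. n1.tag = "uqxu"  [S₁.fin ++ "u"]
17. n1.env = true  [a.tag > 11]
18. n0.fin = "uqxuw"  [S₁.tag ++ "w"]
19. n0.tag = "nxk"  [S₀.off ++ "k"]
20. n0.env = true  [S₁.env == true]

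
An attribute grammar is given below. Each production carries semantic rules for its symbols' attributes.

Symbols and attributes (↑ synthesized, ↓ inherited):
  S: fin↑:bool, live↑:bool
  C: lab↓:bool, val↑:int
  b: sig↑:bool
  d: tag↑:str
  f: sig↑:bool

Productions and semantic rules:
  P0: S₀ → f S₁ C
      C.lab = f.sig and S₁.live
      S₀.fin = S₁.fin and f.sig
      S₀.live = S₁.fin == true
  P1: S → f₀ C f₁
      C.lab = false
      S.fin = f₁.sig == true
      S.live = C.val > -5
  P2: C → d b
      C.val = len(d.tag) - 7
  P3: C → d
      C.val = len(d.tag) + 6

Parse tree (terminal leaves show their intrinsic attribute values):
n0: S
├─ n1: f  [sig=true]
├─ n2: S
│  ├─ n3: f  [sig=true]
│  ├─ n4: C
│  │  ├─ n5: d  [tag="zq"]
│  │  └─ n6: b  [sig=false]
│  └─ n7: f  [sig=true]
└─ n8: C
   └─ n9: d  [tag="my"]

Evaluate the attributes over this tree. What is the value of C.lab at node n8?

false

1. n1.sig = true  [terminal]
2. n3.sig = true  [terminal]
3. n4.lab = false  [false]
4. n5.tag = "zq"  [terminal]
5. n6.sig = false  [terminal]
6. n4.val = -5  [len(d.tag) - 7]
7. n7.sig = true  [terminal]
8. n2.fin = true  [f₁.sig == true]
9. n2.live = false  [C.val > -5]
10. n8.lab = false  [f.sig and S₁.live]
11. n9.tag = "my"  [terminal]
12. n8.val = 8  [len(d.tag) + 6]
13. n0.fin = true  [S₁.fin and f.sig]
14. n0.live = true  [S₁.fin == true]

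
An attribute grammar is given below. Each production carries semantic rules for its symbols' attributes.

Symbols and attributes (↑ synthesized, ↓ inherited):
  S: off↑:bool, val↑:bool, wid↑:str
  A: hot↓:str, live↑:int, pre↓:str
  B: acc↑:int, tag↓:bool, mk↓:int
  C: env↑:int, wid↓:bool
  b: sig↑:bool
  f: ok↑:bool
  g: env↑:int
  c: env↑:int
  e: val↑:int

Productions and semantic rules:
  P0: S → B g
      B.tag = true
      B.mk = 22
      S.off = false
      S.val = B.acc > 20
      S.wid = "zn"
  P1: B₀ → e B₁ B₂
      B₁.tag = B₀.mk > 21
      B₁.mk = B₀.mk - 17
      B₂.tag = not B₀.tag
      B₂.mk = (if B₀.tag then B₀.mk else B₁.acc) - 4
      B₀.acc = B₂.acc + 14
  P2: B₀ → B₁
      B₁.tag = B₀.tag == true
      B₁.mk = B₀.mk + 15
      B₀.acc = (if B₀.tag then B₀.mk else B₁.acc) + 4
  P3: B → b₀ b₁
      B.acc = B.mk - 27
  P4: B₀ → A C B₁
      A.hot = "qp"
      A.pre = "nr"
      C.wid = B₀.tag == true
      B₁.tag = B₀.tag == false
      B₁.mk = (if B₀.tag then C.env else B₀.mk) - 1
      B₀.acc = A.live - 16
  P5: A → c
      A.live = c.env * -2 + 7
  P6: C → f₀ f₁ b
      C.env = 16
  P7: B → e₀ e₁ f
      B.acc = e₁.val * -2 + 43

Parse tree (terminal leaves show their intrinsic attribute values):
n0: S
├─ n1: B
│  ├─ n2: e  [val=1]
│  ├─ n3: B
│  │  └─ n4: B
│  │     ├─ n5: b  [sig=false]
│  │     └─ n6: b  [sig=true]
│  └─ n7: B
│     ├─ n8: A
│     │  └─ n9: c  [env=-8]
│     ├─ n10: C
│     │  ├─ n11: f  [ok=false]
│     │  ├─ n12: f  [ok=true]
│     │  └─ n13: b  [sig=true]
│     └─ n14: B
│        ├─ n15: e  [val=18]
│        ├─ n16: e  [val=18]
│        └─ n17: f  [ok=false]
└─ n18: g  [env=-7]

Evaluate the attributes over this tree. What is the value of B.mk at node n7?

1. n1.tag = true  [true]
2. n1.mk = 22  [22]
3. n2.val = 1  [terminal]
4. n3.tag = true  [B₀.mk > 21]
5. n3.mk = 5  [B₀.mk - 17]
6. n4.tag = true  [B₀.tag == true]
7. n4.mk = 20  [B₀.mk + 15]
8. n5.sig = false  [terminal]
9. n6.sig = true  [terminal]
10. n4.acc = -7  [B.mk - 27]
11. n3.acc = 9  [(if B₀.tag then B₀.mk else B₁.acc) + 4]
12. n7.tag = false  [not B₀.tag]
13. n7.mk = 18  [(if B₀.tag then B₀.mk else B₁.acc) - 4]
14. n8.hot = "qp"  ["qp"]
15. n8.pre = "nr"  ["nr"]
16. n9.env = -8  [terminal]
17. n8.live = 23  [c.env * -2 + 7]
18. n10.wid = false  [B₀.tag == true]
19. n11.ok = false  [terminal]
20. n12.ok = true  [terminal]
21. n13.sig = true  [terminal]
22. n10.env = 16  [16]
23. n14.tag = true  [B₀.tag == false]
24. n14.mk = 17  [(if B₀.tag then C.env else B₀.mk) - 1]
25. n15.val = 18  [terminal]
26. n16.val = 18  [terminal]
27. n17.ok = false  [terminal]
28. n14.acc = 7  [e₁.val * -2 + 43]
29. n7.acc = 7  [A.live - 16]
30. n1.acc = 21  [B₂.acc + 14]
31. n18.env = -7  [terminal]
32. n0.off = false  [false]
33. n0.val = true  [B.acc > 20]
34. n0.wid = "zn"  ["zn"]

18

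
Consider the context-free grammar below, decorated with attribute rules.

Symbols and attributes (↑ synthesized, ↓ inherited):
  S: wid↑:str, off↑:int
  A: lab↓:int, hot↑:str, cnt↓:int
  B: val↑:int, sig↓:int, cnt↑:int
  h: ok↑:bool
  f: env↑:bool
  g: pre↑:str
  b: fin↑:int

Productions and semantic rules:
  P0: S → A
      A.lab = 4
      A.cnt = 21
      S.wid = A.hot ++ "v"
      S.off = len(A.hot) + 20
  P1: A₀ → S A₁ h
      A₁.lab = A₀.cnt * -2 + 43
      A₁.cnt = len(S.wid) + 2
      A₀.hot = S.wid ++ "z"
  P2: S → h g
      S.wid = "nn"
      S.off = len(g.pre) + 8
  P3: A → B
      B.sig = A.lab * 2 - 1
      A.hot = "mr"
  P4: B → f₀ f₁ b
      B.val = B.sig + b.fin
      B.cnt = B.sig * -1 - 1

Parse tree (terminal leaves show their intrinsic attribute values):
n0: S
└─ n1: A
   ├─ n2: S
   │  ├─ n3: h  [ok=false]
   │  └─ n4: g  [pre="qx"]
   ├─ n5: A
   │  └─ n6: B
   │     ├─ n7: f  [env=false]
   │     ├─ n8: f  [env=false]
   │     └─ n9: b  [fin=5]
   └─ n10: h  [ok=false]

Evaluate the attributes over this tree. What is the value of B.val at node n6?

1. n1.lab = 4  [4]
2. n1.cnt = 21  [21]
3. n3.ok = false  [terminal]
4. n4.pre = "qx"  [terminal]
5. n2.wid = "nn"  ["nn"]
6. n2.off = 10  [len(g.pre) + 8]
7. n5.lab = 1  [A₀.cnt * -2 + 43]
8. n5.cnt = 4  [len(S.wid) + 2]
9. n6.sig = 1  [A.lab * 2 - 1]
10. n7.env = false  [terminal]
11. n8.env = false  [terminal]
12. n9.fin = 5  [terminal]
13. n6.val = 6  [B.sig + b.fin]
14. n6.cnt = -2  [B.sig * -1 - 1]
15. n5.hot = "mr"  ["mr"]
16. n10.ok = false  [terminal]
17. n1.hot = "nnz"  [S.wid ++ "z"]
18. n0.wid = "nnzv"  [A.hot ++ "v"]
19. n0.off = 23  [len(A.hot) + 20]

6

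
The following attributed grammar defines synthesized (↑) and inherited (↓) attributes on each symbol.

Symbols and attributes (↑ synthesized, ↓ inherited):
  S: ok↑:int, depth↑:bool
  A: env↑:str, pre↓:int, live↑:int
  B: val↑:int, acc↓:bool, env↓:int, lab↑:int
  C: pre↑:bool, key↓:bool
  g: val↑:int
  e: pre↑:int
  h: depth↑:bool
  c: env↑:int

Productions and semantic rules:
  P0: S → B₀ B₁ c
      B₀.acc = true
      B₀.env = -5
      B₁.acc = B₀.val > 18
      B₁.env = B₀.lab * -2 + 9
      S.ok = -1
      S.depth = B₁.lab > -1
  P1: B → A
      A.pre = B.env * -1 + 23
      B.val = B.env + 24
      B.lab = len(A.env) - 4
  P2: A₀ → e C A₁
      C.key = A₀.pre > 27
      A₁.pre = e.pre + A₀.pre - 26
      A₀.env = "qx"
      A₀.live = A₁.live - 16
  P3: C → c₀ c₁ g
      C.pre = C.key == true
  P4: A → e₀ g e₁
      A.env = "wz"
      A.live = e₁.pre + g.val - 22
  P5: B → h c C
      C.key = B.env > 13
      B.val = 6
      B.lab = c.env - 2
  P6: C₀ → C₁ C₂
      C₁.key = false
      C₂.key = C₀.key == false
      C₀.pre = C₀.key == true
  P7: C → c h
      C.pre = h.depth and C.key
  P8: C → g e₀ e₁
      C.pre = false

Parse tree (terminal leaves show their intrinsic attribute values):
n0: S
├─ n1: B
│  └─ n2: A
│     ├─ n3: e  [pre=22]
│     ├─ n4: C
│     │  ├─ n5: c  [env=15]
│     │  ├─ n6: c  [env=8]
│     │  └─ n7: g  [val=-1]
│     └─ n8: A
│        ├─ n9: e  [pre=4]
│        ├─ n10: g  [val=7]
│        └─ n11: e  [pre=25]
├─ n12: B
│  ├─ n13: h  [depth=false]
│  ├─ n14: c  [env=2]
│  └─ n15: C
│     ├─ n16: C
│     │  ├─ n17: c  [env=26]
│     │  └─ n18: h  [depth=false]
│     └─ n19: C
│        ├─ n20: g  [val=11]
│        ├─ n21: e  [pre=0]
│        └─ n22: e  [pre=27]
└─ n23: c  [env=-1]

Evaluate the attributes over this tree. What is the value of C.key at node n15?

1. n1.acc = true  [true]
2. n1.env = -5  [-5]
3. n2.pre = 28  [B.env * -1 + 23]
4. n3.pre = 22  [terminal]
5. n4.key = true  [A₀.pre > 27]
6. n5.env = 15  [terminal]
7. n6.env = 8  [terminal]
8. n7.val = -1  [terminal]
9. n4.pre = true  [C.key == true]
10. n8.pre = 24  [e.pre + A₀.pre - 26]
11. n9.pre = 4  [terminal]
12. n10.val = 7  [terminal]
13. n11.pre = 25  [terminal]
14. n8.env = "wz"  ["wz"]
15. n8.live = 10  [e₁.pre + g.val - 22]
16. n2.env = "qx"  ["qx"]
17. n2.live = -6  [A₁.live - 16]
18. n1.val = 19  [B.env + 24]
19. n1.lab = -2  [len(A.env) - 4]
20. n12.acc = true  [B₀.val > 18]
21. n12.env = 13  [B₀.lab * -2 + 9]
22. n13.depth = false  [terminal]
23. n14.env = 2  [terminal]
24. n15.key = false  [B.env > 13]
25. n16.key = false  [false]
26. n17.env = 26  [terminal]
27. n18.depth = false  [terminal]
28. n16.pre = false  [h.depth and C.key]
29. n19.key = true  [C₀.key == false]
30. n20.val = 11  [terminal]
31. n21.pre = 0  [terminal]
32. n22.pre = 27  [terminal]
33. n19.pre = false  [false]
34. n15.pre = false  [C₀.key == true]
35. n12.val = 6  [6]
36. n12.lab = 0  [c.env - 2]
37. n23.env = -1  [terminal]
38. n0.ok = -1  [-1]
39. n0.depth = true  [B₁.lab > -1]

false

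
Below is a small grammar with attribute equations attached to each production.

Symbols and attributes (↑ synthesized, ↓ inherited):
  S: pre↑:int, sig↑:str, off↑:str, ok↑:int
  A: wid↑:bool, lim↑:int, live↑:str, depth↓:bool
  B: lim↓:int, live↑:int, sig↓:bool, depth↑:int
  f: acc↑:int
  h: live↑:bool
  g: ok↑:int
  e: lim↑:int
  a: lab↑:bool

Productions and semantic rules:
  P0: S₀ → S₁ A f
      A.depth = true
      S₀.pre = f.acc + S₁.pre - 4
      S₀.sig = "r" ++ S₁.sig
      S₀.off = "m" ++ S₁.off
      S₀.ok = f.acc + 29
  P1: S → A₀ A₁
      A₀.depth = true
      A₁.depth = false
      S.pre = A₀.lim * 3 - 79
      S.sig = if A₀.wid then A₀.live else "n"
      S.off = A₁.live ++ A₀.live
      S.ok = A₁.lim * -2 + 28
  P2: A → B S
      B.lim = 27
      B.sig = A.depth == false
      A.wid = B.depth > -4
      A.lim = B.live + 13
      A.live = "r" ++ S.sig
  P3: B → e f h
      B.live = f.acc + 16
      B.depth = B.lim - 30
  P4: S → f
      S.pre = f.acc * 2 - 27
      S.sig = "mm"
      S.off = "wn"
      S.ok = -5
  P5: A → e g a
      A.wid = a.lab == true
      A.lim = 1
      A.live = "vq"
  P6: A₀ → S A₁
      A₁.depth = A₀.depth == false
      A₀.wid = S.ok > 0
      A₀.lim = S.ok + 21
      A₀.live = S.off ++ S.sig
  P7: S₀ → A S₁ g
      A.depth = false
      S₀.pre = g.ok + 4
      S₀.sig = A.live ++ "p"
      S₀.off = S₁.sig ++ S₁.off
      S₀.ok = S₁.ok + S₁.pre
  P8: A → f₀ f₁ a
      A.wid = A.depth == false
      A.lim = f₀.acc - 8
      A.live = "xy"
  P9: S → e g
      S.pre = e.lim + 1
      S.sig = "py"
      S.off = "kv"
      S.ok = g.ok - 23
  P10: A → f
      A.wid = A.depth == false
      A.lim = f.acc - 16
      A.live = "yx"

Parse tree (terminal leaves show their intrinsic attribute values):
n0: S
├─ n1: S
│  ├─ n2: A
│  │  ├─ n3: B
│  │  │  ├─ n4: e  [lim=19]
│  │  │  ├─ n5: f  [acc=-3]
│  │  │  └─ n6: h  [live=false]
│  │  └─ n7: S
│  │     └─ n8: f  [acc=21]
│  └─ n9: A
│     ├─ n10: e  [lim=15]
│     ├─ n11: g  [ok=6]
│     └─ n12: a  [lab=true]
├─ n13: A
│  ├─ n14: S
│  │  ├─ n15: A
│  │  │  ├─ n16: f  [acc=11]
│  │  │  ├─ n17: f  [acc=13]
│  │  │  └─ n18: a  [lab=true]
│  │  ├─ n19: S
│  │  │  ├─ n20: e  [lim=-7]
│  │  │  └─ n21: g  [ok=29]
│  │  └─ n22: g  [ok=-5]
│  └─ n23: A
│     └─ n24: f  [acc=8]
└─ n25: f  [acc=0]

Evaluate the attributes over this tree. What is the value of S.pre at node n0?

-5

1. n2.depth = true  [true]
2. n3.lim = 27  [27]
3. n3.sig = false  [A.depth == false]
4. n4.lim = 19  [terminal]
5. n5.acc = -3  [terminal]
6. n6.live = false  [terminal]
7. n3.live = 13  [f.acc + 16]
8. n3.depth = -3  [B.lim - 30]
9. n8.acc = 21  [terminal]
10. n7.pre = 15  [f.acc * 2 - 27]
11. n7.sig = "mm"  ["mm"]
12. n7.off = "wn"  ["wn"]
13. n7.ok = -5  [-5]
14. n2.wid = true  [B.depth > -4]
15. n2.lim = 26  [B.live + 13]
16. n2.live = "rmm"  ["r" ++ S.sig]
17. n9.depth = false  [false]
18. n10.lim = 15  [terminal]
19. n11.ok = 6  [terminal]
20. n12.lab = true  [terminal]
21. n9.wid = true  [a.lab == true]
22. n9.lim = 1  [1]
23. n9.live = "vq"  ["vq"]
24. n1.pre = -1  [A₀.lim * 3 - 79]
25. n1.sig = "rmm"  [if A₀.wid then A₀.live else "n"]
26. n1.off = "vqrmm"  [A₁.live ++ A₀.live]
27. n1.ok = 26  [A₁.lim * -2 + 28]
28. n13.depth = true  [true]
29. n15.depth = false  [false]
30. n16.acc = 11  [terminal]
31. n17.acc = 13  [terminal]
32. n18.lab = true  [terminal]
33. n15.wid = true  [A.depth == false]
34. n15.lim = 3  [f₀.acc - 8]
35. n15.live = "xy"  ["xy"]
36. n20.lim = -7  [terminal]
37. n21.ok = 29  [terminal]
38. n19.pre = -6  [e.lim + 1]
39. n19.sig = "py"  ["py"]
40. n19.off = "kv"  ["kv"]
41. n19.ok = 6  [g.ok - 23]
42. n22.ok = -5  [terminal]
43. n14.pre = -1  [g.ok + 4]
44. n14.sig = "xyp"  [A.live ++ "p"]
45. n14.off = "pykv"  [S₁.sig ++ S₁.off]
46. n14.ok = 0  [S₁.ok + S₁.pre]
47. n23.depth = false  [A₀.depth == false]
48. n24.acc = 8  [terminal]
49. n23.wid = true  [A.depth == false]
50. n23.lim = -8  [f.acc - 16]
51. n23.live = "yx"  ["yx"]
52. n13.wid = false  [S.ok > 0]
53. n13.lim = 21  [S.ok + 21]
54. n13.live = "pykvxyp"  [S.off ++ S.sig]
55. n25.acc = 0  [terminal]
56. n0.pre = -5  [f.acc + S₁.pre - 4]
57. n0.sig = "rrmm"  ["r" ++ S₁.sig]
58. n0.off = "mvqrmm"  ["m" ++ S₁.off]
59. n0.ok = 29  [f.acc + 29]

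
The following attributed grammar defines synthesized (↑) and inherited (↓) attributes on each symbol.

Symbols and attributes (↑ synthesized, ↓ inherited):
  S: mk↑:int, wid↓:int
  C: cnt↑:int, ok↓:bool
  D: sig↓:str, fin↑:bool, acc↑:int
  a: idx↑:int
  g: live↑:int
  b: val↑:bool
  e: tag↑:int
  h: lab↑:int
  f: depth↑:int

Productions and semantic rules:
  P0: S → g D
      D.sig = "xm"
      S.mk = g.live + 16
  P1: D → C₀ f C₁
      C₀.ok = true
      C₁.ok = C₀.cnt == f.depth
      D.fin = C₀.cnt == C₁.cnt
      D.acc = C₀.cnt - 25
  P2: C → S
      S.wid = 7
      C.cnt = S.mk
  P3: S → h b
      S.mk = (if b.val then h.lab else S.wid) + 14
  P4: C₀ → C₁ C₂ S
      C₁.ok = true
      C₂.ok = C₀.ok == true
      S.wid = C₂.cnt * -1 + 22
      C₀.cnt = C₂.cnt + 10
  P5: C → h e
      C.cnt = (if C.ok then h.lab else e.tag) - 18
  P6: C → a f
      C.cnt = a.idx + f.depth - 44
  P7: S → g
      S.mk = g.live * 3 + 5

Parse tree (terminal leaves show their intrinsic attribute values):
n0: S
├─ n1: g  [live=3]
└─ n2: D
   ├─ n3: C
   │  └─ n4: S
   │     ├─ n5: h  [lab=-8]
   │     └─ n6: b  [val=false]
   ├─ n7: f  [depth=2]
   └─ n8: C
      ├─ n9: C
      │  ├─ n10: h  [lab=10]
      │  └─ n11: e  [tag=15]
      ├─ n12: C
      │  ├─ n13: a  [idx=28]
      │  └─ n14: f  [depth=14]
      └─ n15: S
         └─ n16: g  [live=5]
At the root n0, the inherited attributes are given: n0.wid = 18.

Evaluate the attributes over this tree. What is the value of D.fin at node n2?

false

1. n0.wid = 18  [given at root]
2. n1.live = 3  [terminal]
3. n2.sig = "xm"  ["xm"]
4. n3.ok = true  [true]
5. n4.wid = 7  [7]
6. n5.lab = -8  [terminal]
7. n6.val = false  [terminal]
8. n4.mk = 21  [(if b.val then h.lab else S.wid) + 14]
9. n3.cnt = 21  [S.mk]
10. n7.depth = 2  [terminal]
11. n8.ok = false  [C₀.cnt == f.depth]
12. n9.ok = true  [true]
13. n10.lab = 10  [terminal]
14. n11.tag = 15  [terminal]
15. n9.cnt = -8  [(if C.ok then h.lab else e.tag) - 18]
16. n12.ok = false  [C₀.ok == true]
17. n13.idx = 28  [terminal]
18. n14.depth = 14  [terminal]
19. n12.cnt = -2  [a.idx + f.depth - 44]
20. n15.wid = 24  [C₂.cnt * -1 + 22]
21. n16.live = 5  [terminal]
22. n15.mk = 20  [g.live * 3 + 5]
23. n8.cnt = 8  [C₂.cnt + 10]
24. n2.fin = false  [C₀.cnt == C₁.cnt]
25. n2.acc = -4  [C₀.cnt - 25]
26. n0.mk = 19  [g.live + 16]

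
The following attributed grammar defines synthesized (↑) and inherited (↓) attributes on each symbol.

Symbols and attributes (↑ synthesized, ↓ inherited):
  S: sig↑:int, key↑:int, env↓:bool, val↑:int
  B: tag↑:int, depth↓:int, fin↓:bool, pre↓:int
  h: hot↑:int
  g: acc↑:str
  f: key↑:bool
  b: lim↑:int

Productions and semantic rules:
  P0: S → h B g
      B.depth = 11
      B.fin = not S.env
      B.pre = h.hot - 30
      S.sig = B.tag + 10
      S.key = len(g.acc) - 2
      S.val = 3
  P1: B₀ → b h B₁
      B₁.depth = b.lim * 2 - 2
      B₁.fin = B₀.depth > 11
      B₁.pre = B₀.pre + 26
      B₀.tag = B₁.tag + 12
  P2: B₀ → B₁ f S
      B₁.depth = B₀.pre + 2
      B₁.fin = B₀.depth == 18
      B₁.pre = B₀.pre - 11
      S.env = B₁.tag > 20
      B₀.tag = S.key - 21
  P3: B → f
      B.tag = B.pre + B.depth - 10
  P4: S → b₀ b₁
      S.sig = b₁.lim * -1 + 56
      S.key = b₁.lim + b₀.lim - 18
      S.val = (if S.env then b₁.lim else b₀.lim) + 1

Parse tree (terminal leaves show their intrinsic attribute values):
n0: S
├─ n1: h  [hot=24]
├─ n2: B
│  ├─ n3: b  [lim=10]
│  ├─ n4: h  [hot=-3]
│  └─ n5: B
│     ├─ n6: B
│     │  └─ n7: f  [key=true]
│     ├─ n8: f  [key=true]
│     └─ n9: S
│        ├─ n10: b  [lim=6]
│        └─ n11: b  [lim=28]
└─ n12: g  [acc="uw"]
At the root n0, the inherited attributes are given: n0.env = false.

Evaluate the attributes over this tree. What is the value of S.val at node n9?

29

1. n0.env = false  [given at root]
2. n1.hot = 24  [terminal]
3. n2.depth = 11  [11]
4. n2.fin = true  [not S.env]
5. n2.pre = -6  [h.hot - 30]
6. n3.lim = 10  [terminal]
7. n4.hot = -3  [terminal]
8. n5.depth = 18  [b.lim * 2 - 2]
9. n5.fin = false  [B₀.depth > 11]
10. n5.pre = 20  [B₀.pre + 26]
11. n6.depth = 22  [B₀.pre + 2]
12. n6.fin = true  [B₀.depth == 18]
13. n6.pre = 9  [B₀.pre - 11]
14. n7.key = true  [terminal]
15. n6.tag = 21  [B.pre + B.depth - 10]
16. n8.key = true  [terminal]
17. n9.env = true  [B₁.tag > 20]
18. n10.lim = 6  [terminal]
19. n11.lim = 28  [terminal]
20. n9.sig = 28  [b₁.lim * -1 + 56]
21. n9.key = 16  [b₁.lim + b₀.lim - 18]
22. n9.val = 29  [(if S.env then b₁.lim else b₀.lim) + 1]
23. n5.tag = -5  [S.key - 21]
24. n2.tag = 7  [B₁.tag + 12]
25. n12.acc = "uw"  [terminal]
26. n0.sig = 17  [B.tag + 10]
27. n0.key = 0  [len(g.acc) - 2]
28. n0.val = 3  [3]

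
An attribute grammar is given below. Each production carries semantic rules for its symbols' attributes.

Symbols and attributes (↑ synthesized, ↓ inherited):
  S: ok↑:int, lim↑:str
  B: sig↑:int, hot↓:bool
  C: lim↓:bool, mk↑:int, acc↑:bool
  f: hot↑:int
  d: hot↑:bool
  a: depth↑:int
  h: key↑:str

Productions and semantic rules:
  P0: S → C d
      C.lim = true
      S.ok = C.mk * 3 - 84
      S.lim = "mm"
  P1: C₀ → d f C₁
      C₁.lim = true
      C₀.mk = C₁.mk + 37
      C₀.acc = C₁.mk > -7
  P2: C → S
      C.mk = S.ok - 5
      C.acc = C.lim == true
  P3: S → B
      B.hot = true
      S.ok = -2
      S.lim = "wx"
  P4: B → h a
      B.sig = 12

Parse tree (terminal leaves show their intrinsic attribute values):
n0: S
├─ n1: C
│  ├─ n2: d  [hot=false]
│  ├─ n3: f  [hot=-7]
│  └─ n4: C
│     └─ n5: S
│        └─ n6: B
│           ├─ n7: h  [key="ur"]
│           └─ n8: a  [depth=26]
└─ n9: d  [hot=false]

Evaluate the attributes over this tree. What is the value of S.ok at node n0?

6

1. n1.lim = true  [true]
2. n2.hot = false  [terminal]
3. n3.hot = -7  [terminal]
4. n4.lim = true  [true]
5. n6.hot = true  [true]
6. n7.key = "ur"  [terminal]
7. n8.depth = 26  [terminal]
8. n6.sig = 12  [12]
9. n5.ok = -2  [-2]
10. n5.lim = "wx"  ["wx"]
11. n4.mk = -7  [S.ok - 5]
12. n4.acc = true  [C.lim == true]
13. n1.mk = 30  [C₁.mk + 37]
14. n1.acc = false  [C₁.mk > -7]
15. n9.hot = false  [terminal]
16. n0.ok = 6  [C.mk * 3 - 84]
17. n0.lim = "mm"  ["mm"]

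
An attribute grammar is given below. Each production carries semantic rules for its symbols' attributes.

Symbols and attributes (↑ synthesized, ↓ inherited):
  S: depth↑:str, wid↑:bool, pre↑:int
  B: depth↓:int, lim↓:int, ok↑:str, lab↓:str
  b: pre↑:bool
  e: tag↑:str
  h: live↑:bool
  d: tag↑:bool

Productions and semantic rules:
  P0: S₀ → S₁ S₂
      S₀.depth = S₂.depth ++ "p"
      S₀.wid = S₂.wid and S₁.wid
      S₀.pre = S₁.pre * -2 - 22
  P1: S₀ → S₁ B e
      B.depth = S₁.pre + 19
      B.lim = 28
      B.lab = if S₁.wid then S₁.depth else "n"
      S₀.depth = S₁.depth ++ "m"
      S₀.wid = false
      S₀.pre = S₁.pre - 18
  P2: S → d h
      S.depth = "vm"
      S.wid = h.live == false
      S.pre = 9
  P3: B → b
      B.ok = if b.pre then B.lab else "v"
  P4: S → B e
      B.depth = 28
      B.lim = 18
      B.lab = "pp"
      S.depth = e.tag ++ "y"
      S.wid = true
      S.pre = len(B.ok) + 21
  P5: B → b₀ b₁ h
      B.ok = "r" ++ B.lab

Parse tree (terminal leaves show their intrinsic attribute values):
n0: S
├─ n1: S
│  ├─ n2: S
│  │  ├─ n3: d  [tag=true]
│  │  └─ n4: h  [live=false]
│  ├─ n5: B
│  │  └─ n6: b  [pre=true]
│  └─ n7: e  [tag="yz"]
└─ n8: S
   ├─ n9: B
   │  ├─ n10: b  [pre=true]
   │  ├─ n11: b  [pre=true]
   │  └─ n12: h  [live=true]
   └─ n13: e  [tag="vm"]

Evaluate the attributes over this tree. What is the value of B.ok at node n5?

1. n3.tag = true  [terminal]
2. n4.live = false  [terminal]
3. n2.depth = "vm"  ["vm"]
4. n2.wid = true  [h.live == false]
5. n2.pre = 9  [9]
6. n5.depth = 28  [S₁.pre + 19]
7. n5.lim = 28  [28]
8. n5.lab = "vm"  [if S₁.wid then S₁.depth else "n"]
9. n6.pre = true  [terminal]
10. n5.ok = "vm"  [if b.pre then B.lab else "v"]
11. n7.tag = "yz"  [terminal]
12. n1.depth = "vmm"  [S₁.depth ++ "m"]
13. n1.wid = false  [false]
14. n1.pre = -9  [S₁.pre - 18]
15. n9.depth = 28  [28]
16. n9.lim = 18  [18]
17. n9.lab = "pp"  ["pp"]
18. n10.pre = true  [terminal]
19. n11.pre = true  [terminal]
20. n12.live = true  [terminal]
21. n9.ok = "rpp"  ["r" ++ B.lab]
22. n13.tag = "vm"  [terminal]
23. n8.depth = "vmy"  [e.tag ++ "y"]
24. n8.wid = true  [true]
25. n8.pre = 24  [len(B.ok) + 21]
26. n0.depth = "vmyp"  [S₂.depth ++ "p"]
27. n0.wid = false  [S₂.wid and S₁.wid]
28. n0.pre = -4  [S₁.pre * -2 - 22]

"vm"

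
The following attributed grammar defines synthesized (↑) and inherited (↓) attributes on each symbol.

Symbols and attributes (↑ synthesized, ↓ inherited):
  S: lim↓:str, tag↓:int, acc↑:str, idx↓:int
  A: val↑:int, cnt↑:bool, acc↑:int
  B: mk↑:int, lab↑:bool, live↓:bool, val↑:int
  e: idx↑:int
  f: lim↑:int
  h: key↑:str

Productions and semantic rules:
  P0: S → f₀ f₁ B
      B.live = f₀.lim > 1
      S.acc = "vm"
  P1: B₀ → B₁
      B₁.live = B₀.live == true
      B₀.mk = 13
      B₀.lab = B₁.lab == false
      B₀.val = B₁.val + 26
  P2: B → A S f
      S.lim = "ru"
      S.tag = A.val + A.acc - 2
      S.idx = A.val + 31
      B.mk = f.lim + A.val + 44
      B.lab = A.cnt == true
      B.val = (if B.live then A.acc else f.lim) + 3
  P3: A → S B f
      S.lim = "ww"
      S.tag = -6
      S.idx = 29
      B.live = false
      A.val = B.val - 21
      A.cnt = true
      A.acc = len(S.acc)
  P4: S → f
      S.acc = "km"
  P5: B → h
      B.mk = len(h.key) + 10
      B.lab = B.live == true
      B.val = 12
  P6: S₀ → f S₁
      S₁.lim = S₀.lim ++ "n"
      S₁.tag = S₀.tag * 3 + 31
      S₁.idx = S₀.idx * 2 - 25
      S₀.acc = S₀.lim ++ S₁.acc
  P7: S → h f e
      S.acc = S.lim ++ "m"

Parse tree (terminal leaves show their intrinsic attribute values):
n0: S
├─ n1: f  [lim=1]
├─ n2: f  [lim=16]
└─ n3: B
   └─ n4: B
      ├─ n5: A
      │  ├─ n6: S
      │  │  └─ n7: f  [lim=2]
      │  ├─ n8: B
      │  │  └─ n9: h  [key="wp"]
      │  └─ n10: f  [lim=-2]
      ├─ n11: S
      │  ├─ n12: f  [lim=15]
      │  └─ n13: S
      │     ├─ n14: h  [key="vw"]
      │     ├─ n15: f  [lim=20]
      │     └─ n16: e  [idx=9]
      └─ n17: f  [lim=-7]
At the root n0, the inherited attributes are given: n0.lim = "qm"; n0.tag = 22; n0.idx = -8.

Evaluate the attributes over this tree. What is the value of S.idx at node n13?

1. n0.lim = "qm"  [given at root]
2. n0.tag = 22  [given at root]
3. n0.idx = -8  [given at root]
4. n1.lim = 1  [terminal]
5. n2.lim = 16  [terminal]
6. n3.live = false  [f₀.lim > 1]
7. n4.live = false  [B₀.live == true]
8. n6.lim = "ww"  ["ww"]
9. n6.tag = -6  [-6]
10. n6.idx = 29  [29]
11. n7.lim = 2  [terminal]
12. n6.acc = "km"  ["km"]
13. n8.live = false  [false]
14. n9.key = "wp"  [terminal]
15. n8.mk = 12  [len(h.key) + 10]
16. n8.lab = false  [B.live == true]
17. n8.val = 12  [12]
18. n10.lim = -2  [terminal]
19. n5.val = -9  [B.val - 21]
20. n5.cnt = true  [true]
21. n5.acc = 2  [len(S.acc)]
22. n11.lim = "ru"  ["ru"]
23. n11.tag = -9  [A.val + A.acc - 2]
24. n11.idx = 22  [A.val + 31]
25. n12.lim = 15  [terminal]
26. n13.lim = "run"  [S₀.lim ++ "n"]
27. n13.tag = 4  [S₀.tag * 3 + 31]
28. n13.idx = 19  [S₀.idx * 2 - 25]
29. n14.key = "vw"  [terminal]
30. n15.lim = 20  [terminal]
31. n16.idx = 9  [terminal]
32. n13.acc = "runm"  [S.lim ++ "m"]
33. n11.acc = "rurunm"  [S₀.lim ++ S₁.acc]
34. n17.lim = -7  [terminal]
35. n4.mk = 28  [f.lim + A.val + 44]
36. n4.lab = true  [A.cnt == true]
37. n4.val = -4  [(if B.live then A.acc else f.lim) + 3]
38. n3.mk = 13  [13]
39. n3.lab = false  [B₁.lab == false]
40. n3.val = 22  [B₁.val + 26]
41. n0.acc = "vm"  ["vm"]

19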